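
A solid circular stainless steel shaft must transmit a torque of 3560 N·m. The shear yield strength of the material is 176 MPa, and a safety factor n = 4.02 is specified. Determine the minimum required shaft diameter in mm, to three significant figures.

d = 74.5 mm

Allowable shear stress τ_allow = 176/4.02 = 43.78 MPa.
For a solid shaft τ = 16T/(πd³), so d³ = 16T/(π τ_allow) = 16×3560000/(π×43.78) = 414100 mm³.
d = (414100)^(1/3) = 74.54 mm.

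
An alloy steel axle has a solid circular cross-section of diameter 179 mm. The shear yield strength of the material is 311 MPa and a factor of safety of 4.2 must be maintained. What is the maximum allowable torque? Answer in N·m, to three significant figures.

τ_allow = 311/4.2 = 74.05 MPa.
For a solid shaft T_allow = τ_allow·πd³/16; πd³/16 = π×179³/16 = 1.126×10^6 mm³.
T_allow = 74.05×1.126×10^6 = 8.339×10^7 N·mm = 83390 N·m.

T_allow = 83400 N·m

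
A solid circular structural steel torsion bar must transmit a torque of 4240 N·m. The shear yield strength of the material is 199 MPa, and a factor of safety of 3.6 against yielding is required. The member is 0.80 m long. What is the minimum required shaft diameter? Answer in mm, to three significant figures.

d = 73.1 mm

Allowable shear stress τ_allow = 199/3.6 = 55.28 MPa.
For a solid shaft τ = 16T/(πd³), so d³ = 16T/(π τ_allow) = 16×4240000/(π×55.28) = 390600 mm³.
d = (390600)^(1/3) = 73.10 mm.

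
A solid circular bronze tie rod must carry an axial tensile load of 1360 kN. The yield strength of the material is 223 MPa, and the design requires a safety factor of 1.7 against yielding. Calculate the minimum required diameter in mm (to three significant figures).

d = 115 mm

Allowable stress σ_allow = 223/1.7 = 131.2 MPa.
Required area A = F/σ_allow = 1360000/131.2 = 10370 mm².
A = πd²/4 → d = √(4A/π) = 114.9 mm.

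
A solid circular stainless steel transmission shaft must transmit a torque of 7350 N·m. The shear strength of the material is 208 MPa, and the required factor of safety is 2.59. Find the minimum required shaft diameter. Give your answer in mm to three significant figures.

Allowable shear stress τ_allow = 208/2.59 = 80.31 MPa.
For a solid shaft τ = 16T/(πd³), so d³ = 16T/(π τ_allow) = 16×7350000/(π×80.31) = 466100 mm³.
d = (466100)^(1/3) = 77.54 mm.

d = 77.5 mm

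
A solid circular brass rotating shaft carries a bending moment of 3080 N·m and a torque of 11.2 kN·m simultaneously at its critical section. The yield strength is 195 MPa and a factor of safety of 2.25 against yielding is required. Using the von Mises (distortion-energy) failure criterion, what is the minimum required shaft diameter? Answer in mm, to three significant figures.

σ_allow = σ_y/n = 195/2.25 = 86.67 MPa.
For a solid shaft σ_b = 32M/(πd³) and τ = 16T/(πd³), so the von Mises stress is σ' = (16/πd³)·√(4M²+3T²).
√(4M²+3T²) = √(4×(3.080×10^6)² + 3×(1.120×10^7)²) = 2.035×10^7 N·mm.
d³ = 16×2.035×10^7/(π×86.67) = 1.196×10^6 mm³.
d = 106.1 mm.

d = 106 mm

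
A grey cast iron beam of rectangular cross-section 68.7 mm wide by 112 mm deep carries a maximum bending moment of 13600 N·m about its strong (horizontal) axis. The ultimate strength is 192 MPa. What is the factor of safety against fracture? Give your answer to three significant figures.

n = 2.03

Section modulus S = bh²/6 = 68.7×112²/6 = 143600 mm³.
σ = M/S = 1.3600×10^7/143600 = 94.69 MPa.
n = 192/94.69 = 2.028.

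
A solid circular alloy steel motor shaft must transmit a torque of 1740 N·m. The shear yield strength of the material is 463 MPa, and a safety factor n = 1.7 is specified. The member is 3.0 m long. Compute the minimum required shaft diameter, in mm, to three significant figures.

d = 31.9 mm

Allowable shear stress τ_allow = 463/1.7 = 272.4 MPa.
For a solid shaft τ = 16T/(πd³), so d³ = 16T/(π τ_allow) = 16×1740000/(π×272.4) = 32540 mm³.
d = (32540)^(1/3) = 31.92 mm.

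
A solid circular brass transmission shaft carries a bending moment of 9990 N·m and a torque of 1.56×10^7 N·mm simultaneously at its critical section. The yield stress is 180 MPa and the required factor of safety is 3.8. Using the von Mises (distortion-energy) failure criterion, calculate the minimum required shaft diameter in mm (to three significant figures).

σ_allow = σ_y/n = 180/3.8 = 47.37 MPa.
For a solid shaft σ_b = 32M/(πd³) and τ = 16T/(πd³), so the von Mises stress is σ' = (16/πd³)·√(4M²+3T²).
√(4M²+3T²) = √(4×(9.990×10^6)² + 3×(1.560×10^7)²) = 3.360×10^7 N·mm.
d³ = 16×3.360×10^7/(π×47.37) = 3.613×10^6 mm³.
d = 153.4 mm.

d = 153 mm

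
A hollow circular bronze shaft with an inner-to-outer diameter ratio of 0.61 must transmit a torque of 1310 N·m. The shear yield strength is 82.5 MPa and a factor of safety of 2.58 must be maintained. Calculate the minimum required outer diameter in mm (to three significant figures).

d_o = 62.3 mm

τ_allow = 82.5/2.58 = 31.98 MPa.
For a hollow shaft τ = 16T/[πd_o³(1−k⁴)] with k = 0.61, so 1−k⁴ = 0.8615.
d_o³ = 16T/[π τ_allow (1−k⁴)] = 16×1310000/(π×31.98×0.8615) = 242200 mm³.
d_o = 62.33 mm.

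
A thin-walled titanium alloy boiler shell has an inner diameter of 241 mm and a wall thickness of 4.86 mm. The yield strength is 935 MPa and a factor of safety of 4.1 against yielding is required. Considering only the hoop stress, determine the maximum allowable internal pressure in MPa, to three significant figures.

σ_allow = 935/4.1 = 228.0 MPa.
σ_h = pD/(2t) → p_allow = 2σ_allow t/D = 2×228.0×4.86/241 = 9.198 MPa.

p_allow = 9.20 MPa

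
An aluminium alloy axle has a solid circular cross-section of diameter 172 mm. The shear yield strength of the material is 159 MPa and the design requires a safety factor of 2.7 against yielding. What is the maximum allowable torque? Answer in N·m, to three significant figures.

T_allow = 58800 N·m

τ_allow = 159/2.7 = 58.89 MPa.
For a solid shaft T_allow = τ_allow·πd³/16; πd³/16 = π×172³/16 = 999100 mm³.
T_allow = 58.89×999100 = 5.884×10^7 N·mm = 58840 N·m.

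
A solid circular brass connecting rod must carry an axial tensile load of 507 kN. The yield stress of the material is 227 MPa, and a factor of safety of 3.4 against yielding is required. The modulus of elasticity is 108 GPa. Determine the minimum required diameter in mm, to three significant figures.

d = 98.3 mm

Allowable stress σ_allow = 227/3.4 = 66.76 MPa.
Required area A = F/σ_allow = 507000/66.76 = 7594 mm².
A = πd²/4 → d = √(4A/π) = 98.33 mm.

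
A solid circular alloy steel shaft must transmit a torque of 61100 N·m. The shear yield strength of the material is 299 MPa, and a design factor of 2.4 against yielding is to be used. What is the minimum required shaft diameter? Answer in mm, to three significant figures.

Allowable shear stress τ_allow = 299/2.4 = 124.6 MPa.
For a solid shaft τ = 16T/(πd³), so d³ = 16T/(π τ_allow) = 16×6.1100×10^7/(π×124.6) = 2.498×10^6 mm³.
d = (2.498×10^6)^(1/3) = 135.7 mm.

d = 136 mm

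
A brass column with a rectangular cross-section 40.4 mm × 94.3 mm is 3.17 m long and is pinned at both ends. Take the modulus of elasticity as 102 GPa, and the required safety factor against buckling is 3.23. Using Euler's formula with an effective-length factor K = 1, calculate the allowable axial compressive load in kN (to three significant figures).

P_allow = 16.1 kN

Buckling occurs about the weak axis: I_min = h·b³/12 = 94.3×40.4³/12 = 518200 mm⁴ (b = 40.4 mm is the smaller dimension).
Effective length L_e = KL = 1×3.17 m = 3170 mm.
Euler critical load P_cr = π²EI/L_e² = π²×102000×518200/3170² = 51910 N.
P_allow = P_cr/n = 51910/3.23 = 16070 N.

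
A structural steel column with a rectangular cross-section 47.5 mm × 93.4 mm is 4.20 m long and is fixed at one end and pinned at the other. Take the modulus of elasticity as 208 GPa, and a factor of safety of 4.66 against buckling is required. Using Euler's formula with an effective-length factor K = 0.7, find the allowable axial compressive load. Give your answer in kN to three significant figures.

P_allow = 42.5 kN

Buckling occurs about the weak axis: I_min = h·b³/12 = 93.4×47.5³/12 = 834200 mm⁴ (b = 47.5 mm is the smaller dimension).
Effective length L_e = KL = 0.7×4.20 m = 2940 mm.
Euler critical load P_cr = π²EI/L_e² = π²×208000×834200/2940² = 198100 N.
P_allow = P_cr/n = 198100/4.66 = 42510 N.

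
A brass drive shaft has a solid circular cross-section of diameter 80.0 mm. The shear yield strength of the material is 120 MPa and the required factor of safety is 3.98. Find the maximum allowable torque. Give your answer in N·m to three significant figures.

τ_allow = 120/3.98 = 30.15 MPa.
For a solid shaft T_allow = τ_allow·πd³/16; πd³/16 = π×80.0³/16 = 100500 mm³.
T_allow = 30.15×100500 = 3.031×10^6 N·mm = 3031 N·m.

T_allow = 3030 N·m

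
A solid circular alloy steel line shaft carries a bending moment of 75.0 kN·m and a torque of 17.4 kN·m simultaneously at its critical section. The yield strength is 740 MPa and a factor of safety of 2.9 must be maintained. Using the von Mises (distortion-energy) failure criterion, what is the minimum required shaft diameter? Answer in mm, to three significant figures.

d = 145 mm

σ_allow = σ_y/n = 740/2.9 = 255.2 MPa.
For a solid shaft σ_b = 32M/(πd³) and τ = 16T/(πd³), so the von Mises stress is σ' = (16/πd³)·√(4M²+3T²).
√(4M²+3T²) = √(4×(7.500×10^7)² + 3×(1.740×10^7)²) = 1.530×10^8 N·mm.
d³ = 16×1.530×10^8/(π×255.2) = 3.054×10^6 mm³.
d = 145.1 mm.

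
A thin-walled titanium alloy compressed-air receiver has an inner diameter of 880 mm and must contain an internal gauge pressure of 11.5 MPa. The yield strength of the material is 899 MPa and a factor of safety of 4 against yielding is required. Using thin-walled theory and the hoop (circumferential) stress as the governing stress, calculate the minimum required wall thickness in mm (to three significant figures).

t = 22.5 mm

σ_allow = 899/4 = 224.8 MPa.
Hoop stress σ_h = pD/(2t), so t = pD/(2σ_allow) = 11.5×880/(2×224.8) = 22.51 mm.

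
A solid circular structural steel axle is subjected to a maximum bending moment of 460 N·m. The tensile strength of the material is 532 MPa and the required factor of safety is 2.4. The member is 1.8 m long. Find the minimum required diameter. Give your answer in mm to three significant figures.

d = 27.6 mm

σ_allow = 532/2.4 = 221.7 MPa.
For a solid circular section σ = 32M/(πd³), so d³ = 32M/(π σ_allow) = 32×460000/(π×221.7) = 21140 mm³.
d = 27.65 mm.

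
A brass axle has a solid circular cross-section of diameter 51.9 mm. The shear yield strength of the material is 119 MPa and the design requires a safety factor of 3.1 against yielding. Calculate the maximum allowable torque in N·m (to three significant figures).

τ_allow = 119/3.1 = 38.39 MPa.
For a solid shaft T_allow = τ_allow·πd³/16; πd³/16 = π×51.9³/16 = 27450 mm³.
T_allow = 38.39×27450 = 1.054×10^6 N·mm = 1054 N·m.

T_allow = 1050 N·m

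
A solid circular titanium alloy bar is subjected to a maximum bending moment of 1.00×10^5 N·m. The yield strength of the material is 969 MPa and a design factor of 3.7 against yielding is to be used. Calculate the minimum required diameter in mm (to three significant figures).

d = 157 mm

σ_allow = 969/3.7 = 261.9 MPa.
For a solid circular section σ = 32M/(πd³), so d³ = 32M/(π σ_allow) = 32×1.0000×10^8/(π×261.9) = 3.889×10^6 mm³.
d = 157.3 mm.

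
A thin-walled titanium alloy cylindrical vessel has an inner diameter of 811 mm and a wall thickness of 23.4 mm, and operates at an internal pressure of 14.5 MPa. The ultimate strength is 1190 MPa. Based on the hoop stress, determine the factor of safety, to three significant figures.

σ_h = pD/(2t) = 14.5×811/(2×23.4) = 251.3 MPa.
n = 1190/251.3 = 4.736.

n = 4.74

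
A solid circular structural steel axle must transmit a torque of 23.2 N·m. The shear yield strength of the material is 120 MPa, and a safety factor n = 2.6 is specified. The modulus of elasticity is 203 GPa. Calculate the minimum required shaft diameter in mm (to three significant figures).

Allowable shear stress τ_allow = 120/2.6 = 46.15 MPa.
For a solid shaft τ = 16T/(πd³), so d³ = 16T/(π τ_allow) = 16×23200/(π×46.15) = 2560 mm³.
d = (2560)^(1/3) = 13.68 mm.

d = 13.7 mm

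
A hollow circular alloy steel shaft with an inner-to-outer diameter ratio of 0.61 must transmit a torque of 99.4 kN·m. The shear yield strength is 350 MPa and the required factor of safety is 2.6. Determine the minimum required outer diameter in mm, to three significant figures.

d_o = 163 mm

τ_allow = 350/2.6 = 134.6 MPa.
For a hollow shaft τ = 16T/[πd_o³(1−k⁴)] with k = 0.61, so 1−k⁴ = 0.8615.
d_o³ = 16T/[π τ_allow (1−k⁴)] = 16×9.9400×10^7/(π×134.6×0.8615) = 4.365×10^6 mm³.
d_o = 163.4 mm.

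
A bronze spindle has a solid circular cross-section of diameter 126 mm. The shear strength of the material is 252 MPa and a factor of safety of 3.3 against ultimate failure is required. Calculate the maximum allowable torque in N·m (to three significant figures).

T_allow = 30000 N·m

τ_allow = 252/3.3 = 76.36 MPa.
For a solid shaft T_allow = τ_allow·πd³/16; πd³/16 = π×126³/16 = 392800 mm³.
T_allow = 76.36×392800 = 2.999×10^7 N·mm = 29990 N·m.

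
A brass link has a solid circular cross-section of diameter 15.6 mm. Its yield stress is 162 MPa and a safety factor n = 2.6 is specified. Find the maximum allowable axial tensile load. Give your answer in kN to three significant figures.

σ_allow = 162/2.6 = 62.31 MPa.
A = πd²/4 = π×15.6²/4 = 191.1 mm².
F_allow = σ_allow × A = 62.31×191.1 = 11910 N.

F_allow = 11.9 kN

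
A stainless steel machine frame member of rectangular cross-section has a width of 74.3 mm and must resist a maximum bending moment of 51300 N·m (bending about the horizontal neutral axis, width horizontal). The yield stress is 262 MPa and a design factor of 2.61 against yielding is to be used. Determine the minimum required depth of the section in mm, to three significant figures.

σ_allow = 262/2.61 = 100.4 MPa.
For a rectangular section σ = 6M/(bh²), so h² = 6M/(b σ_allow) = 6×5.1300×10^7/(74.3×100.4) = 41270 mm².
h = 203.1 mm.

h = 203 mm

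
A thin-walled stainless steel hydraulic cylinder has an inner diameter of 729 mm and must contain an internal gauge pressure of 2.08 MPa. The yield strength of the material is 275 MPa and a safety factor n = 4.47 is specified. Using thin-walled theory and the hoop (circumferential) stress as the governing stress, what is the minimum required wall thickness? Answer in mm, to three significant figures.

t = 12.3 mm

σ_allow = 275/4.47 = 61.52 MPa.
Hoop stress σ_h = pD/(2t), so t = pD/(2σ_allow) = 2.08×729/(2×61.52) = 12.32 mm.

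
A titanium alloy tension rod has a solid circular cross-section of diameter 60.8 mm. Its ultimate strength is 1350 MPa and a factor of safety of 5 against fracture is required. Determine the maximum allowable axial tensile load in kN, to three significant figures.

σ_allow = 1350/5 = 270.0 MPa.
A = πd²/4 = π×60.8²/4 = 2903 mm².
F_allow = σ_allow × A = 270.0×2903 = 783900 N.

F_allow = 784 kN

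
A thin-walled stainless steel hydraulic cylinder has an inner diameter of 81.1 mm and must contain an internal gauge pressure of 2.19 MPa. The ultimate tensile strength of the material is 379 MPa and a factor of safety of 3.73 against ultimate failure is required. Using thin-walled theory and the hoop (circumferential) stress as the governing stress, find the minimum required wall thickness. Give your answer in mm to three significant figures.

t = 0.874 mm

σ_allow = 379/3.73 = 101.6 MPa.
Hoop stress σ_h = pD/(2t), so t = pD/(2σ_allow) = 2.19×81.1/(2×101.6) = 0.8740 mm.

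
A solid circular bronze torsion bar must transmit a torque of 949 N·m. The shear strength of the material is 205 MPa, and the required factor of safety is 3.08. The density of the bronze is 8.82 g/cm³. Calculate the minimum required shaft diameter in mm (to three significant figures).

Allowable shear stress τ_allow = 205/3.08 = 66.56 MPa.
For a solid shaft τ = 16T/(πd³), so d³ = 16T/(π τ_allow) = 16×949000/(π×66.56) = 72620 mm³.
d = (72620)^(1/3) = 41.72 mm.

d = 41.7 mm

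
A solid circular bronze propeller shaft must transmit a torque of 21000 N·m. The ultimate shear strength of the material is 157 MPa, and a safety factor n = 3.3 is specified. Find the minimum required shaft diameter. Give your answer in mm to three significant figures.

Allowable shear stress τ_allow = 157/3.3 = 47.58 MPa.
For a solid shaft τ = 16T/(πd³), so d³ = 16T/(π τ_allow) = 16×2.1000×10^7/(π×47.58) = 2.248×10^6 mm³.
d = (2.248×10^6)^(1/3) = 131.0 mm.

d = 131 mm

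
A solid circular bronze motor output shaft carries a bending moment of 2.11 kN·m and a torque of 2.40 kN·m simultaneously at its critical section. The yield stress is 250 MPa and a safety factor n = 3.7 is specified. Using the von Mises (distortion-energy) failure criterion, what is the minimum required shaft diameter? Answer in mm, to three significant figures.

σ_allow = σ_y/n = 250/3.7 = 67.57 MPa.
For a solid shaft σ_b = 32M/(πd³) and τ = 16T/(πd³), so the von Mises stress is σ' = (16/πd³)·√(4M²+3T²).
√(4M²+3T²) = √(4×(2.110×10^6)² + 3×(2.400×10^6)²) = 5.924×10^6 N·mm.
d³ = 16×5.924×10^6/(π×67.57) = 446500 mm³.
d = 76.43 mm.

d = 76.4 mm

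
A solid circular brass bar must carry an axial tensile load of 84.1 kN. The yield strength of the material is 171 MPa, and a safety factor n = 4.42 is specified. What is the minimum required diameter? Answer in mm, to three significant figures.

Allowable stress σ_allow = 171/4.42 = 38.69 MPa.
Required area A = F/σ_allow = 84100/38.69 = 2174 mm².
A = πd²/4 → d = √(4A/π) = 52.61 mm.

d = 52.6 mm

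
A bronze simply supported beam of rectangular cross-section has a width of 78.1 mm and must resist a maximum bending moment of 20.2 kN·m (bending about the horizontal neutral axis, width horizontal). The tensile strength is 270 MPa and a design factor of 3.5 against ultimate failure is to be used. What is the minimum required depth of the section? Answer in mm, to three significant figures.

σ_allow = 270/3.5 = 77.14 MPa.
For a rectangular section σ = 6M/(bh²), so h² = 6M/(b σ_allow) = 6×2.0200×10^7/(78.1×77.14) = 20120 mm².
h = 141.8 mm.

h = 142 mm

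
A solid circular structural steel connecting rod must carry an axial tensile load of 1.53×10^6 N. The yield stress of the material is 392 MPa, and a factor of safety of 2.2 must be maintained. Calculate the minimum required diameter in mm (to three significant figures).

Allowable stress σ_allow = 392/2.2 = 178.2 MPa.
Required area A = F/σ_allow = 1530000/178.2 = 8587 mm².
A = πd²/4 → d = √(4A/π) = 104.6 mm.

d = 105 mm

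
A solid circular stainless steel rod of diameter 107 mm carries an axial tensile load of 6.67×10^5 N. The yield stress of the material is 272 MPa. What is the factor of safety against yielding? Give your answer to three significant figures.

A = πd²/4 = 8992 mm².
σ = F/A = 667000/8992 = 74.18 MPa.
n = 272/74.18 = 3.667.

n = 3.67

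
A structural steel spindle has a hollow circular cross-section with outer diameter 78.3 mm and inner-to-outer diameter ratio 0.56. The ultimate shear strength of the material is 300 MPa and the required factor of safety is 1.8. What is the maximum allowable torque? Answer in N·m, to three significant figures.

τ_allow = 300/1.8 = 166.7 MPa.
For a hollow shaft T_allow = τ_allow·πd_o³(1−k⁴)/16 with 1−k⁴ = 0.9017, so πd_o³(1−k⁴)/16 = 84990 mm³.
T_allow = 166.7×84990 = 1.416×10^7 N·mm = 14160 N·m.

T_allow = 14200 N·m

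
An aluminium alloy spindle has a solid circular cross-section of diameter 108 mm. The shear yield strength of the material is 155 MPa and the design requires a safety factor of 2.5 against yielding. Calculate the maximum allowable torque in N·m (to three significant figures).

τ_allow = 155/2.5 = 62.00 MPa.
For a solid shaft T_allow = τ_allow·πd³/16; πd³/16 = π×108³/16 = 247300 mm³.
T_allow = 62.00×247300 = 1.534×10^7 N·mm = 15340 N·m.

T_allow = 15300 N·m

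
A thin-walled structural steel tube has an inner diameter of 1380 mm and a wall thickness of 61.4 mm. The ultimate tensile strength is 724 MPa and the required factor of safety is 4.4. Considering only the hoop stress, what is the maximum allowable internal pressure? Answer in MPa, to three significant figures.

p_allow = 14.6 MPa

σ_allow = 724/4.4 = 164.5 MPa.
σ_h = pD/(2t) → p_allow = 2σ_allow t/D = 2×164.5×61.4/1380 = 14.64 MPa.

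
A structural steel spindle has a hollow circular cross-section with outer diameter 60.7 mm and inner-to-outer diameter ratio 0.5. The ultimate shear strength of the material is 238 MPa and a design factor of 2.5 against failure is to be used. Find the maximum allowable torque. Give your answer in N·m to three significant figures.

τ_allow = 238/2.5 = 95.20 MPa.
For a hollow shaft T_allow = τ_allow·πd_o³(1−k⁴)/16 with 1−k⁴ = 0.9375, so πd_o³(1−k⁴)/16 = 41170 mm³.
T_allow = 95.20×41170 = 3.919×10^6 N·mm = 3919 N·m.

T_allow = 3920 N·m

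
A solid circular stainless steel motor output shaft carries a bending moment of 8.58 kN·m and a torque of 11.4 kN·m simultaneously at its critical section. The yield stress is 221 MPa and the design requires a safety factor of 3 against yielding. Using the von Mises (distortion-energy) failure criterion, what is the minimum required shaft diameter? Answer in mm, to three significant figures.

d = 122 mm

σ_allow = σ_y/n = 221/3 = 73.67 MPa.
For a solid shaft σ_b = 32M/(πd³) and τ = 16T/(πd³), so the von Mises stress is σ' = (16/πd³)·√(4M²+3T²).
√(4M²+3T²) = √(4×(8.580×10^6)² + 3×(1.140×10^7)²) = 2.616×10^7 N·mm.
d³ = 16×2.616×10^7/(π×73.67) = 1.809×10^6 mm³.
d = 121.8 mm.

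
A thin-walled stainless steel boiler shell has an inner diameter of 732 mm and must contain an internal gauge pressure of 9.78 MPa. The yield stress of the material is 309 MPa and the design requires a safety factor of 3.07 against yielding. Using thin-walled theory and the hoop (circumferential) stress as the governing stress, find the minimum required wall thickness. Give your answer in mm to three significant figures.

t = 35.6 mm

σ_allow = 309/3.07 = 100.7 MPa.
Hoop stress σ_h = pD/(2t), so t = pD/(2σ_allow) = 9.78×732/(2×100.7) = 35.56 mm.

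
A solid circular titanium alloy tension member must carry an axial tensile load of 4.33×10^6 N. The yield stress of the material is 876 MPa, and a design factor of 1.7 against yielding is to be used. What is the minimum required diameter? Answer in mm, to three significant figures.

Allowable stress σ_allow = 876/1.7 = 515.3 MPa.
Required area A = F/σ_allow = 4330000/515.3 = 8403 mm².
A = πd²/4 → d = √(4A/π) = 103.4 mm.

d = 103 mm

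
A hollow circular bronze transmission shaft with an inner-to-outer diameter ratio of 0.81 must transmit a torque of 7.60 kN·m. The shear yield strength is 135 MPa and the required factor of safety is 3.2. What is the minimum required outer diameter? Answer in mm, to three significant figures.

τ_allow = 135/3.2 = 42.19 MPa.
For a hollow shaft τ = 16T/[πd_o³(1−k⁴)] with k = 0.81, so 1−k⁴ = 0.5695.
d_o³ = 16T/[π τ_allow (1−k⁴)] = 16×7600000/(π×42.19×0.5695) = 1.611×10^6 mm³.
d_o = 117.2 mm.

d_o = 117 mm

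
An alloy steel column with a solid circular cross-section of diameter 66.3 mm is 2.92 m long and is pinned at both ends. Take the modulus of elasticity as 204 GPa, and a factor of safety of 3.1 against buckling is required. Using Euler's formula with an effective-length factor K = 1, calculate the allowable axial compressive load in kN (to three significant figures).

P_allow = 72.2 kN

I = πd⁴/64 = π×66.3⁴/64 = 948500 mm⁴.
Effective length L_e = KL = 1×2.92 m = 2920 mm.
Euler critical load P_cr = π²EI/L_e² = π²×204000×948500/2920² = 224000 N.
P_allow = P_cr/n = 224000/3.1 = 72250 N.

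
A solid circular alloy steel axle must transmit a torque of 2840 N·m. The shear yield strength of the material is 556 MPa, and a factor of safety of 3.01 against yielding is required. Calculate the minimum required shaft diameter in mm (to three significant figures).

Allowable shear stress τ_allow = 556/3.01 = 184.7 MPa.
For a solid shaft τ = 16T/(πd³), so d³ = 16T/(π τ_allow) = 16×2840000/(π×184.7) = 78300 mm³.
d = (78300)^(1/3) = 42.78 mm.

d = 42.8 mm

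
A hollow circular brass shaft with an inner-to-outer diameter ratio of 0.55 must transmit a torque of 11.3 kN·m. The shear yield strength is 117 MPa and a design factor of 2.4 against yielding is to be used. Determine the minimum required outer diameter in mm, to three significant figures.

d_o = 109 mm

τ_allow = 117/2.4 = 48.75 MPa.
For a hollow shaft τ = 16T/[πd_o³(1−k⁴)] with k = 0.55, so 1−k⁴ = 0.9085.
d_o³ = 16T/[π τ_allow (1−k⁴)] = 16×1.1300×10^7/(π×48.75×0.9085) = 1.299×10^6 mm³.
d_o = 109.1 mm.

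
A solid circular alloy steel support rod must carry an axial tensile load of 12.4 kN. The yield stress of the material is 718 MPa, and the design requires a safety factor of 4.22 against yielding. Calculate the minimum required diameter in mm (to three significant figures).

d = 9.63 mm

Allowable stress σ_allow = 718/4.22 = 170.1 MPa.
Required area A = F/σ_allow = 12400/170.1 = 72.88 mm².
A = πd²/4 → d = √(4A/π) = 9.633 mm.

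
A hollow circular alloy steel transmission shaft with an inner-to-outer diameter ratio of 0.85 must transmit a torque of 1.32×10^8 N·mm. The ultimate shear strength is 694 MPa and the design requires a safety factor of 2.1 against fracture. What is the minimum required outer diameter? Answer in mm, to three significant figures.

d_o = 162 mm

τ_allow = 694/2.1 = 330.5 MPa.
For a hollow shaft τ = 16T/[πd_o³(1−k⁴)] with k = 0.85, so 1−k⁴ = 0.4780.
d_o³ = 16T/[π τ_allow (1−k⁴)] = 16×1.3200×10^8/(π×330.5×0.4780) = 4.256×10^6 mm³.
d_o = 162.1 mm.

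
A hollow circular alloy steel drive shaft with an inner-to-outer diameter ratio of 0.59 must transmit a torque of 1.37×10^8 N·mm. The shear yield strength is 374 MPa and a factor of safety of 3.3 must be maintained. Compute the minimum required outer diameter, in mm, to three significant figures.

τ_allow = 374/3.3 = 113.3 MPa.
For a hollow shaft τ = 16T/[πd_o³(1−k⁴)] with k = 0.59, so 1−k⁴ = 0.8788.
d_o³ = 16T/[π τ_allow (1−k⁴)] = 16×1.3700×10^8/(π×113.3×0.8788) = 7.005×10^6 mm³.
d_o = 191.3 mm.

d_o = 191 mm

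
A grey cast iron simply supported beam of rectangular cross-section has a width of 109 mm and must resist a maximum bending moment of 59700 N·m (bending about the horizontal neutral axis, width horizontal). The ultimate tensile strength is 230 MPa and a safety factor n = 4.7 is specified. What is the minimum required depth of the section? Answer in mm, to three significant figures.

h = 259 mm

σ_allow = 230/4.7 = 48.94 MPa.
For a rectangular section σ = 6M/(bh²), so h² = 6M/(b σ_allow) = 6×5.9700×10^7/(109×48.94) = 67150 mm².
h = 259.1 mm.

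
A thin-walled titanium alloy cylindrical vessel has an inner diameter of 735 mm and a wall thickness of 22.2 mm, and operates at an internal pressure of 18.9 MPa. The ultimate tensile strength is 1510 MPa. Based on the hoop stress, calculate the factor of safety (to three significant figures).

n = 4.83

σ_h = pD/(2t) = 18.9×735/(2×22.2) = 312.9 MPa.
n = 1510/312.9 = 4.826.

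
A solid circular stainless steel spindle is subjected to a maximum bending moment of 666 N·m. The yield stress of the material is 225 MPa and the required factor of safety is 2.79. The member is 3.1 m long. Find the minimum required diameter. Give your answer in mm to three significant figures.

σ_allow = 225/2.79 = 80.65 MPa.
For a solid circular section σ = 32M/(πd³), so d³ = 32M/(π σ_allow) = 32×666000/(π×80.65) = 84120 mm³.
d = 43.82 mm.

d = 43.8 mm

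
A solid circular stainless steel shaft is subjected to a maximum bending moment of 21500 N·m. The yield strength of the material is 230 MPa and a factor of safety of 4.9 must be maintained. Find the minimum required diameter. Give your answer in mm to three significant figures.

d = 167 mm

σ_allow = 230/4.9 = 46.94 MPa.
For a solid circular section σ = 32M/(πd³), so d³ = 32M/(π σ_allow) = 32×2.1500×10^7/(π×46.94) = 4.666×10^6 mm³.
d = 167.1 mm.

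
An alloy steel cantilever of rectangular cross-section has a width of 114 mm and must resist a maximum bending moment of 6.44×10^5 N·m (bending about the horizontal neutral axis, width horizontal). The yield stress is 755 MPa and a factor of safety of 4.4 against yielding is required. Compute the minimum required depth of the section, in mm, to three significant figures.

h = 444 mm

σ_allow = 755/4.4 = 171.6 MPa.
For a rectangular section σ = 6M/(bh²), so h² = 6M/(b σ_allow) = 6×6.4400×10^8/(114×171.6) = 197500 mm².
h = 444.4 mm.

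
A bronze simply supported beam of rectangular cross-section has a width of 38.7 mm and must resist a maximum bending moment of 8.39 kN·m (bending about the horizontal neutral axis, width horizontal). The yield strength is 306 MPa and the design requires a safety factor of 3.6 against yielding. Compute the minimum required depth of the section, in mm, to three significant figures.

h = 124 mm

σ_allow = 306/3.6 = 85.00 MPa.
For a rectangular section σ = 6M/(bh²), so h² = 6M/(b σ_allow) = 6×8390000/(38.7×85.00) = 15300 mm².
h = 123.7 mm.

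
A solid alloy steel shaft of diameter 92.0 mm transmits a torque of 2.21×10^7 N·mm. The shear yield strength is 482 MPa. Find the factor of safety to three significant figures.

n = 3.33

τ = 16T/(πd³) = 16×2.2100×10^7/(π×92.0³) = 144.5 MPa.
n = τ_limit/τ = 482/144.5 = 3.335.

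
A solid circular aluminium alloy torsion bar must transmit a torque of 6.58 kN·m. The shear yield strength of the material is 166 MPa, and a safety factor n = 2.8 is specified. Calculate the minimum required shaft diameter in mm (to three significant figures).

d = 82.7 mm

Allowable shear stress τ_allow = 166/2.8 = 59.29 MPa.
For a solid shaft τ = 16T/(πd³), so d³ = 16T/(π τ_allow) = 16×6580000/(π×59.29) = 565300 mm³.
d = (565300)^(1/3) = 82.68 mm.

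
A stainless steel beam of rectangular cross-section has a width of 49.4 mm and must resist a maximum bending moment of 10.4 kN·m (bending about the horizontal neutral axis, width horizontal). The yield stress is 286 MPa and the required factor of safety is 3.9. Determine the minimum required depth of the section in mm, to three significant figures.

σ_allow = 286/3.9 = 73.33 MPa.
For a rectangular section σ = 6M/(bh²), so h² = 6M/(b σ_allow) = 6×1.0400×10^7/(49.4×73.33) = 17220 mm².
h = 131.2 mm.

h = 131 mm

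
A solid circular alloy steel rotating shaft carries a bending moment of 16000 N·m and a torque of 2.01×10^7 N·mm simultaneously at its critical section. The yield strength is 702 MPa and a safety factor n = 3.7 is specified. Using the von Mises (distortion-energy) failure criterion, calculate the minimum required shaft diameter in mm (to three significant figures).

σ_allow = σ_y/n = 702/3.7 = 189.7 MPa.
For a solid shaft σ_b = 32M/(πd³) and τ = 16T/(πd³), so the von Mises stress is σ' = (16/πd³)·√(4M²+3T²).
√(4M²+3T²) = √(4×(1.600×10^7)² + 3×(2.010×10^7)²) = 4.729×10^7 N·mm.
d³ = 16×4.729×10^7/(π×189.7) = 1.269×10^6 mm³.
d = 108.3 mm.

d = 108 mm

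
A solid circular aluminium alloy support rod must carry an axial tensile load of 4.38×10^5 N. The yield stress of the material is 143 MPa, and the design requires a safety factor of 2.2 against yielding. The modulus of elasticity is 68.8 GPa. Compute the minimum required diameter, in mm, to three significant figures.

Allowable stress σ_allow = 143/2.2 = 65.00 MPa.
Required area A = F/σ_allow = 438000/65.00 = 6738 mm².
A = πd²/4 → d = √(4A/π) = 92.63 mm.

d = 92.6 mm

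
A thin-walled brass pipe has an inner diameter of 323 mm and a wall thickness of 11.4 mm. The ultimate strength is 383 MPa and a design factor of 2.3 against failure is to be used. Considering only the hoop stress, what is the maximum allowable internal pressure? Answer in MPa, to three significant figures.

p_allow = 11.8 MPa

σ_allow = 383/2.3 = 166.5 MPa.
σ_h = pD/(2t) → p_allow = 2σ_allow t/D = 2×166.5×11.4/323 = 11.75 MPa.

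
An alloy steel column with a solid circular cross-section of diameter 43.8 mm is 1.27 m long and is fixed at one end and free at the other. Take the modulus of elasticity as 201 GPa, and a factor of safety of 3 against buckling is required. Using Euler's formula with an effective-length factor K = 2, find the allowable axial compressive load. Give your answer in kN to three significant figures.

P_allow = 18.5 kN

I = πd⁴/64 = π×43.8⁴/64 = 180700 mm⁴.
Effective length L_e = KL = 2×1.27 m = 2540 mm.
Euler critical load P_cr = π²EI/L_e² = π²×201000×180700/2540² = 55550 N.
P_allow = P_cr/n = 55550/3 = 18520 N.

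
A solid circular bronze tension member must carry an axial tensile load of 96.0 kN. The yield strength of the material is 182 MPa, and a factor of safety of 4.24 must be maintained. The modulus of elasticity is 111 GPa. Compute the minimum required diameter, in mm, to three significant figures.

Allowable stress σ_allow = 182/4.24 = 42.92 MPa.
Required area A = F/σ_allow = 96000/42.92 = 2236 mm².
A = πd²/4 → d = √(4A/π) = 53.36 mm.

d = 53.4 mm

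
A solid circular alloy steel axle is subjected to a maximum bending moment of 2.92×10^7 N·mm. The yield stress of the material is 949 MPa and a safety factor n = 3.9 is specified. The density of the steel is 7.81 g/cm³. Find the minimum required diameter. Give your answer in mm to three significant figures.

σ_allow = 949/3.9 = 243.3 MPa.
For a solid circular section σ = 32M/(πd³), so d³ = 32M/(π σ_allow) = 32×2.9200×10^7/(π×243.3) = 1.222×10^6 mm³.
d = 106.9 mm.

d = 107 mm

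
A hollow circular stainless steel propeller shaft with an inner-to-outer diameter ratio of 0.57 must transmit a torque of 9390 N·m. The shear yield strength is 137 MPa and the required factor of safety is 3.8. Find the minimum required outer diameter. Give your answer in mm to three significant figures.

d_o = 114 mm

τ_allow = 137/3.8 = 36.05 MPa.
For a hollow shaft τ = 16T/[πd_o³(1−k⁴)] with k = 0.57, so 1−k⁴ = 0.8944.
d_o³ = 16T/[π τ_allow (1−k⁴)] = 16×9390000/(π×36.05×0.8944) = 1.483×10^6 mm³.
d_o = 114.0 mm.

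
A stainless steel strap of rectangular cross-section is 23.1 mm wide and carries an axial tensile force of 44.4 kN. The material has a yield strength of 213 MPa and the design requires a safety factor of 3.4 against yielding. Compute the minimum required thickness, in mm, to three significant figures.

σ_allow = 213/3.4 = 62.65 MPa.
Required area A = F/σ_allow = 44400/62.65 = 708.7 mm².
t = A/w = 708.7/23.1 = 30.68 mm.

t = 30.7 mm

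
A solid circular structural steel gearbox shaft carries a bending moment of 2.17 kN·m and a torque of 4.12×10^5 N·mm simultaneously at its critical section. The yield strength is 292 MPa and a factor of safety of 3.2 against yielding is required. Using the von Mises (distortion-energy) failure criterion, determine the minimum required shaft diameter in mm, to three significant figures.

d = 62.6 mm

σ_allow = σ_y/n = 292/3.2 = 91.25 MPa.
For a solid shaft σ_b = 32M/(πd³) and τ = 16T/(πd³), so the von Mises stress is σ' = (16/πd³)·√(4M²+3T²).
√(4M²+3T²) = √(4×(2.170×10^6)² + 3×(412000)²) = 4.398×10^6 N·mm.
d³ = 16×4.398×10^6/(π×91.25) = 245500 mm³.
d = 62.61 mm.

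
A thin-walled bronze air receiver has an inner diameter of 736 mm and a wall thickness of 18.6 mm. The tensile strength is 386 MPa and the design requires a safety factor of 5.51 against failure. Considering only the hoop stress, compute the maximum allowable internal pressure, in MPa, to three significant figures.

σ_allow = 386/5.51 = 70.05 MPa.
σ_h = pD/(2t) → p_allow = 2σ_allow t/D = 2×70.05×18.6/736 = 3.541 MPa.

p_allow = 3.54 MPa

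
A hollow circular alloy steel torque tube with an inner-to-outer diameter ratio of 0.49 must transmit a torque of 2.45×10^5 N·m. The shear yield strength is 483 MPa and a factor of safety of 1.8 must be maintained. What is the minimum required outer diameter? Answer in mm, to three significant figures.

d_o = 170 mm

τ_allow = 483/1.8 = 268.3 MPa.
For a hollow shaft τ = 16T/[πd_o³(1−k⁴)] with k = 0.49, so 1−k⁴ = 0.9424.
d_o³ = 16T/[π τ_allow (1−k⁴)] = 16×2.4500×10^8/(π×268.3×0.9424) = 4.935×10^6 mm³.
d_o = 170.2 mm.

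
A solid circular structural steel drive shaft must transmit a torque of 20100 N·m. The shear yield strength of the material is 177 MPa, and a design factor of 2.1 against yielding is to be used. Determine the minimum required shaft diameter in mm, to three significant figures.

Allowable shear stress τ_allow = 177/2.1 = 84.29 MPa.
For a solid shaft τ = 16T/(πd³), so d³ = 16T/(π τ_allow) = 16×2.0100×10^7/(π×84.29) = 1.215×10^6 mm³.
d = (1.215×10^6)^(1/3) = 106.7 mm.

d = 107 mm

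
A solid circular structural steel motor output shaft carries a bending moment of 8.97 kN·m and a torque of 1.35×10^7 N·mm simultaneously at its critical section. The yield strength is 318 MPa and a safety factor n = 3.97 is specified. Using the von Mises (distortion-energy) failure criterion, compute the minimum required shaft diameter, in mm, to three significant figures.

d = 123 mm

σ_allow = σ_y/n = 318/3.97 = 80.10 MPa.
For a solid shaft σ_b = 32M/(πd³) and τ = 16T/(πd³), so the von Mises stress is σ' = (16/πd³)·√(4M²+3T²).
√(4M²+3T²) = √(4×(8.970×10^6)² + 3×(1.350×10^7)²) = 2.947×10^7 N·mm.
d³ = 16×2.947×10^7/(π×80.10) = 1.874×10^6 mm³.
d = 123.3 mm.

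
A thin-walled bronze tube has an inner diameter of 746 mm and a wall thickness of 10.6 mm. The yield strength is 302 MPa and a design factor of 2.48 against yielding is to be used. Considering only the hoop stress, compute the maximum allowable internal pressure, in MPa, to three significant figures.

p_allow = 3.46 MPa

σ_allow = 302/2.48 = 121.8 MPa.
σ_h = pD/(2t) → p_allow = 2σ_allow t/D = 2×121.8×10.6/746 = 3.461 MPa.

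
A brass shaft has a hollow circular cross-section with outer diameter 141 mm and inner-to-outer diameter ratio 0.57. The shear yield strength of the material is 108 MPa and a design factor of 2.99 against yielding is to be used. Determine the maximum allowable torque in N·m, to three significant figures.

T_allow = 17800 N·m

τ_allow = 108/2.99 = 36.12 MPa.
For a hollow shaft T_allow = τ_allow·πd_o³(1−k⁴)/16 with 1−k⁴ = 0.8944, so πd_o³(1−k⁴)/16 = 492300 mm³.
T_allow = 36.12×492300 = 1.778×10^7 N·mm = 17780 N·m.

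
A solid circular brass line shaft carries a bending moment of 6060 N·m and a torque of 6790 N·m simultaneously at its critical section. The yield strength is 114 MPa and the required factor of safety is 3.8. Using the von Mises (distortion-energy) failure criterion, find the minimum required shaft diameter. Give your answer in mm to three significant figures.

σ_allow = σ_y/n = 114/3.8 = 30.00 MPa.
For a solid shaft σ_b = 32M/(πd³) and τ = 16T/(πd³), so the von Mises stress is σ' = (16/πd³)·√(4M²+3T²).
√(4M²+3T²) = √(4×(6.060×10^6)² + 3×(6.790×10^6)²) = 1.689×10^7 N·mm.
d³ = 16×1.689×10^7/(π×30.00) = 2.867×10^6 mm³.
d = 142.1 mm.

d = 142 mm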